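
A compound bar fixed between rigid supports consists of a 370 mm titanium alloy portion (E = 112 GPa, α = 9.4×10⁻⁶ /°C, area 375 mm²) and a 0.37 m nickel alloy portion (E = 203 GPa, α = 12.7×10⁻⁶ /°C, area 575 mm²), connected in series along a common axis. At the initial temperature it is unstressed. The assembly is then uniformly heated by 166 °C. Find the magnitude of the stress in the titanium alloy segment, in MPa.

With the walls removed the bar would change length by δ_free = Σ αᵢΔT Lᵢ = 9.4×10⁻⁶×166×370 + 12.7×10⁻⁶×166×370 = 1.357 mm.
The walls prevent any net length change, so an axial force P (same in every segment) develops. Compatibility: P · Σ Lᵢ/(AᵢEᵢ) = δ_free.
The series flexibility is Σ Lᵢ/(AᵢEᵢ) = 370/(375×112×10³) + 370/(575×203×10³) = 1.198×10⁻⁵ mm/N.
Hence P = δ_free / Σ(L/AE) = 1.357/1.198×10⁻⁵ = 113.3 kN (compressive).
σ_{titanium alloy} = P / A = 113300 / 375 = 302.2 MPa.

σ ≈ 302 MPa (compressive)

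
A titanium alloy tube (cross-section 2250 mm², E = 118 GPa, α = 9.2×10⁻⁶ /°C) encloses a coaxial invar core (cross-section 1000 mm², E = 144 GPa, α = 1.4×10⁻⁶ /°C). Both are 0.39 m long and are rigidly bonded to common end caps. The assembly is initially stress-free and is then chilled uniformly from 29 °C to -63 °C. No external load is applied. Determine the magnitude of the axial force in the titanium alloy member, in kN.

P ≈ 67 kN (tensile in the titanium alloy)

Equilibrium of a rigid end plate with no external load gives equal and opposite internal forces ±P in the two members. Since α_{titanium alloy} > α_{invar}, cooling drives the titanium alloy into tension and the invar into compression.
Compatibility of the two members (thermal + elastic change equal): (α₁ − α₂)ΔT = P·[1/(A₁E₁) + 1/(A₂E₂)].
|α₁ − α₂|·ΔT = 7.8×10⁻⁶ × 92 = 0.0007176.
1/(A₁E₁) + 1/(A₂E₂) = 1/(2250×118×10³) + 1/(1000×144×10³) = 1.071×10⁻⁸ N⁻¹.
P = 0.0007176 / 1.071×10⁻⁸ = 67000 N = 67 kN.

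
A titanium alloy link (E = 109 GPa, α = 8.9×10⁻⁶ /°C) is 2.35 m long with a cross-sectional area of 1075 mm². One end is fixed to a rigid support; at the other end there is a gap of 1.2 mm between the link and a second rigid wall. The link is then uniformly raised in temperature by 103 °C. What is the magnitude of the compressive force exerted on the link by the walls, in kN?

If the wall were absent the link would grow by αΔT L = 8.9×10⁻⁶ × 103 × 2350 = 2.154 mm.
The gap closes (δ_free > 1.2 mm) and the wall then resists a further 2.154 − 1.2 = 0.9542 mm of expansion.
That suppressed elongation corresponds to σ = E·Δ/L = 109×10³ × 0.9542/2350 = 44.26 MPa.
P = σA = 44.26 × 1075 = 47.58 kN.

P ≈ 47.6 kN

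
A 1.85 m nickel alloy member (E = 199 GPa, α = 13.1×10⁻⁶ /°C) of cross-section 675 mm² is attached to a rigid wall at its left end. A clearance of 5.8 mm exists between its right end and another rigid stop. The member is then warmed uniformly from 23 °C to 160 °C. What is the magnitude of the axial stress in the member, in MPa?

Unrestrained expansion: δ_free = αΔT L = 13.1×10⁻⁶ × 137 × 1850 = 3.32 mm.
Since δ_free = 3.32 mm is less than the 5.8 mm gap, the member never touches the wall. No axial force develops.

σ ≈ 0 MPa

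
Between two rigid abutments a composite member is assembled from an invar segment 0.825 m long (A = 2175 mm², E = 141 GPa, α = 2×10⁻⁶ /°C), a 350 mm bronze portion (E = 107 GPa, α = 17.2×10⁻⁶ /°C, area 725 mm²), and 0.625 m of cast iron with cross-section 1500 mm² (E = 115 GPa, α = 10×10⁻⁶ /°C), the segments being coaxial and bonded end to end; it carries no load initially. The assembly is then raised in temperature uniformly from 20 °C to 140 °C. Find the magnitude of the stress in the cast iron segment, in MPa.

Free thermal expansion of the whole bar: Σ αᵢΔT Lᵢ = 2×10⁻⁶×120×825 + 17.2×10⁻⁶×120×350 + 10×10⁻⁶×120×625 = 1.67 mm.
Since the ends are fixed, an axial force P builds up, equal in every segment, with P · Σ Lᵢ/(AᵢEᵢ) = δ_free.
The series flexibility is Σ Lᵢ/(AᵢEᵢ) = 825/(2175×141×10³) + 350/(725×107×10³) + 625/(1500×115×10³) = 1.083×10⁻⁵ mm/N.
Hence P = δ_free / Σ(L/AE) = 1.67/1.083×10⁻⁵ = 154.3 kN (compressive).
σ_{cast iron} = P / A = 154300 / 1500 = 102.9 MPa.

σ ≈ 103 MPa (compressive)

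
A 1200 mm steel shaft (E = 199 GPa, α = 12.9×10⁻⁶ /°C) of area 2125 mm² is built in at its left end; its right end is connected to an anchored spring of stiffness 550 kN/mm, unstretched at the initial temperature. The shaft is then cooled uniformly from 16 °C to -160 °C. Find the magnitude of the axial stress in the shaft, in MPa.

Free thermal contraction: δ_free = αΔT L = 12.9×10⁻⁶ × 176 × 1200 = 2.724 mm.
With a force P in the spring, the elastic change of the shaft is PL/(AE) and that of the spring is P/k; compatibility requires their sum to equal δ_free.
So P = δ_free / [L/(AE) + 1/k] = 2.724 / [ 1200/(2125×199×10³) + 1/(550×10³) ].
P = 2.724 / 4.656×10⁻⁶ = 585200 N.
σ = P/A = 585200/2125 = 275.4 MPa.

σ ≈ 275 MPa (tensile)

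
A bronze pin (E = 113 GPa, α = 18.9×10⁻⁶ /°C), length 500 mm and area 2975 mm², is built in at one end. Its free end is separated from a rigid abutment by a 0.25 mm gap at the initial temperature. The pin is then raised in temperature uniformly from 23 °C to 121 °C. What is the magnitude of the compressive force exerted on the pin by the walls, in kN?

P ≈ 455 kN

Free thermal elongation = αΔT L = 18.9×10⁻⁶ × 98 × 500 = 0.9261 mm.
The gap closes (δ_free > 0.25 mm) and the wall then resists a further 0.9261 − 0.25 = 0.6761 mm of expansion.
That suppressed elongation corresponds to σ = E·Δ/L = 113×10³ × 0.6761/500 = 152.8 MPa.
Force on the wall = σA = 152.8 × 2975 mm² = 454.6 kN.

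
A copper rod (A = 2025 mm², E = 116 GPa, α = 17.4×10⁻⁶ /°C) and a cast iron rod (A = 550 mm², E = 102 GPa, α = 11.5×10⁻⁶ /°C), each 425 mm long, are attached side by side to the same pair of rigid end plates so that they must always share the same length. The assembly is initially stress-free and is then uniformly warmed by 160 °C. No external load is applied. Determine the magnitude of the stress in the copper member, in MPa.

σ ≈ 21.1 MPa (compressive)

Both members must finish at the same length. With the larger α, the copper tends to over-expand; the plates restrain it, putting the copper in compression and the cast iron in tension. With no external load the two internal forces are equal and opposite, magnitude P.
Compatibility of the two members (thermal + elastic change equal): (α₁ − α₂)ΔT = P·[1/(A₁E₁) + 1/(A₂E₂)].
|α₁ − α₂|·ΔT = 5.9×10⁻⁶ × 160 = 0.000944.
1/(A₁E₁) + 1/(A₂E₂) = 1/(2025×116×10³) + 1/(550×102×10³) = 2.208×10⁻⁸ N⁻¹.
So P = 0.000944 / 2.208×10⁻⁸ = 42.75 kN.
σ_{copper} = P/A₁ = 42750/2025 = 21.11 MPa, compressive.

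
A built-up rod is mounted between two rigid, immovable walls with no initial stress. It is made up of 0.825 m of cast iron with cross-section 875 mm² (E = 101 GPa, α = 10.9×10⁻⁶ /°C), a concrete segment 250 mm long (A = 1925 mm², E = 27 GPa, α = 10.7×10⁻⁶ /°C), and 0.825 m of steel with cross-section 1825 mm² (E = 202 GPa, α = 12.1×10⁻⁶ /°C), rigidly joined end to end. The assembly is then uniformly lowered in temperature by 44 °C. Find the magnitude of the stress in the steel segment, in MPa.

σ ≈ 31.9 MPa (tensile)

With the walls removed the bar would change length by δ_free = Σ αᵢΔT Lᵢ = 10.9×10⁻⁶×44×825 + 10.7×10⁻⁶×44×250 + 12.1×10⁻⁶×44×825 = 0.9526 mm.
The rigid supports impose zero overall length change; the single axial force P common to all segments must satisfy P Σ Lᵢ/(AᵢEᵢ) = δ_free.
Σ Lᵢ/(AᵢEᵢ) = 825/(875×101×10³) + 250/(1925×27×10³) + 825/(1825×202×10³) = 1.638×10⁻⁵ mm/N.
P = 0.9526 / 1.638×10⁻⁵ = 58150 N = 58.15 kN, tensile.
σ_{steel} = P / A = 58150 / 1825 = 31.86 MPa.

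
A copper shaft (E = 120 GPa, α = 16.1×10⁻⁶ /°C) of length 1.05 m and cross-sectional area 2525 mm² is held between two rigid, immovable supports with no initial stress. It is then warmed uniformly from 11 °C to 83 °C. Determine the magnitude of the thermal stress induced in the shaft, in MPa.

σ ≈ 139 MPa (compressive)

The supports are rigid, so the total axial strain is zero. The restrained thermal strain is ε = αΔT = 16.1×10⁻⁶ × 72 = 1159.2×10⁻⁶.
Hence σ = E·αΔT = 120×10³ × 1159.2×10⁻⁶ = 139.1 MPa, compressive.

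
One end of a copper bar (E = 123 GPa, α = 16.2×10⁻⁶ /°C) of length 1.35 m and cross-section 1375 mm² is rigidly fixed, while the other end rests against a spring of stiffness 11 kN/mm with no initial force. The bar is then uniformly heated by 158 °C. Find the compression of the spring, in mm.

If the spring were absent the bar would lengthen by αΔT L = 16.2×10⁻⁶ × 158 × 1350 = 3.455 mm.
With a force P in the spring, the elastic change of the bar is PL/(AE) and that of the spring is P/k; compatibility requires their sum to equal δ_free.
P [ L/(AE) + 1/k ] = δ_free → P [ 1350/(1375×123×10³) + 1/(11×10³) ] = 3.455.
P = 3.455 / 9.889×10⁻⁵ = 34940 N.
Spring compression = P/k = 34940/(11×10³) = 3.177 mm.

δ ≈ 3.18 mm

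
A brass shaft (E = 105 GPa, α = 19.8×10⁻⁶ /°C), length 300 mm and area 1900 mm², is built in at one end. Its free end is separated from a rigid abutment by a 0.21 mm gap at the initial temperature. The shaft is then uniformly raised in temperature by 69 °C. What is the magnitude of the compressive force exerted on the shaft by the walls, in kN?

P ≈ 133 kN

Unrestrained expansion: δ_free = αΔT L = 19.8×10⁻⁶ × 69 × 300 = 0.4099 mm.
This exceeds the 0.21 mm gap, so the wall pushes back. The portion of expansion that must be recovered elastically is δ_free − gap = 0.4099 − 0.21 = 0.1999 mm.
So σ = E(δ_free − g)/L = 105×10³ × 0.1999/300 = 69.95 MPa.
Force on the wall = σA = 69.95 × 1900 mm² = 132.9 kN.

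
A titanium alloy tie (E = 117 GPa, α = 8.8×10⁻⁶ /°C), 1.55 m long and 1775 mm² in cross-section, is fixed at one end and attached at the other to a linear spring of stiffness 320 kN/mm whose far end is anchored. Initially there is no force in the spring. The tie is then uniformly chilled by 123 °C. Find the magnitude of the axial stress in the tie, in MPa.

Free thermal contraction: δ_free = αΔT L = 8.8×10⁻⁶ × 123 × 1550 = 1.678 mm.
Let P be the tensile force in the spring. The tie extends elastically by PL/(AE) and the spring stretches by P/k; together these equal δ_free.
P [ L/(AE) + 1/k ] = δ_free → P [ 1550/(1775×117×10³) + 1/(320×10³) ] = 1.678.
P = 1.678 / 1.059×10⁻⁵ = 158400 N.
σ = P/A = 158400/1775 = 89.27 MPa.

σ ≈ 89.3 MPa (tensile)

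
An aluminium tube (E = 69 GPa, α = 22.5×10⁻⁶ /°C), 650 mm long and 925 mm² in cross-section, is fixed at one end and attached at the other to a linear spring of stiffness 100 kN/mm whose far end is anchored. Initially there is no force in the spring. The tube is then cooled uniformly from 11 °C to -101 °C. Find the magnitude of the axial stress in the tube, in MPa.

If the spring were absent the tube would shorten by αΔT L = 22.5×10⁻⁶ × 112 × 650 = 1.638 mm.
Let P be the tensile force in the spring. The tube extends elastically by PL/(AE) and the spring stretches by P/k; together these equal δ_free.
So P = δ_free / [L/(AE) + 1/k] = 1.638 / [ 650/(925×69×10³) + 1/(100×10³) ].
P = 1.638 / 2.018×10⁻⁵ = 81150 N.
σ = P/A = 81150/925 = 87.73 MPa.

σ ≈ 87.7 MPa (tensile)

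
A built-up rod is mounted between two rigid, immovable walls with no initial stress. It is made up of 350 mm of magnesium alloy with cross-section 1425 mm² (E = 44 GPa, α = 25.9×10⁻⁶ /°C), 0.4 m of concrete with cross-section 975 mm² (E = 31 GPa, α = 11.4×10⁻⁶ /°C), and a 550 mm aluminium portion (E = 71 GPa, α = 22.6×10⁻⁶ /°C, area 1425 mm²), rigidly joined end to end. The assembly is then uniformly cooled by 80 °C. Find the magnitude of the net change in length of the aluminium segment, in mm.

With the walls removed the bar would change length by δ_free = Σ αᵢΔT Lᵢ = 25.9×10⁻⁶×80×350 + 11.4×10⁻⁶×80×400 + 22.6×10⁻⁶×80×550 = 2.084 mm.
The walls prevent any net length change, so an axial force P (same in every segment) develops. Compatibility: P · Σ Lᵢ/(AᵢEᵢ) = δ_free.
Σ Lᵢ/(AᵢEᵢ) = 350/(1425×44×10³) + 400/(975×31×10³) + 550/(1425×71×10³) = 2.425×10⁻⁵ mm/N.
Hence P = δ_free / Σ(L/AE) = 2.084/2.425×10⁻⁵ = 85.95 kN (tensile).
For the aluminium segment, free thermal change = 22.6×10⁻⁶×80×550 = 0.9944 mm and elastic change from P = 85950×550/(1425×71×10³) = 0.4672 mm; these oppose, so the net change is 0.527 mm (segment shortens).

|ΔL| ≈ 0.527 mm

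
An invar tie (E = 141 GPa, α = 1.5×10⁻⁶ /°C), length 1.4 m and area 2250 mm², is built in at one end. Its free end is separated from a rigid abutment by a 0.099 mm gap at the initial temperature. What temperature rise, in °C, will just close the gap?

Contact occurs when the free expansion equals the gap: αΔT L = 0.099 mm.
ΔT = 0.099 / (1.5×10⁻⁶ × 1400) = 47.14 °C.

ΔT ≈ 47.1 °C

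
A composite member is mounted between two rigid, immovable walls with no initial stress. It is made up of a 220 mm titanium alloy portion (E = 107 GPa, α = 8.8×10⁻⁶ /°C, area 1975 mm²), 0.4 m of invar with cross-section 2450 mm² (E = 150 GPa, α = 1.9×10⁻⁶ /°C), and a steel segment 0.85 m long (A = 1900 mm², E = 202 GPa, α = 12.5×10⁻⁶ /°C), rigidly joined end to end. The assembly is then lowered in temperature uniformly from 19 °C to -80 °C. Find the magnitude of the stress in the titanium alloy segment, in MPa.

σ ≈ 154 MPa (tensile)

Free thermal contraction of the whole bar: Σ αᵢΔT Lᵢ = 8.8×10⁻⁶×99×220 + 1.9×10⁻⁶×99×400 + 12.5×10⁻⁶×99×850 = 1.319 mm.
The walls prevent any net length change, so an axial force P (same in every segment) develops. Compatibility: P · Σ Lᵢ/(AᵢEᵢ) = δ_free.
Σ Lᵢ/(AᵢEᵢ) = 220/(1975×107×10³) + 400/(2450×150×10³) + 850/(1900×202×10³) = 4.344×10⁻⁶ mm/N.
So P = 1.319 / 4.344×10⁻⁶ = 303.6 kN, tensile.
σ_{titanium alloy} = P / A = 303600 / 1975 = 153.7 MPa.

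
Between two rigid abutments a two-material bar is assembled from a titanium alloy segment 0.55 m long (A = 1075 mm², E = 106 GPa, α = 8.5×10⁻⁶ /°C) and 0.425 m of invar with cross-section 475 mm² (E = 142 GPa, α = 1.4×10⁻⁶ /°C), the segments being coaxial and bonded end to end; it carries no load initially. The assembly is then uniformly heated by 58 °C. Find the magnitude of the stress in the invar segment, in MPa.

σ ≈ 57.8 MPa (compressive)

With the walls removed the bar would change length by δ_free = Σ αᵢΔT Lᵢ = 8.5×10⁻⁶×58×550 + 1.4×10⁻⁶×58×425 = 0.3057 mm.
Since the ends are fixed, an axial force P builds up, equal in every segment, with P · Σ Lᵢ/(AᵢEᵢ) = δ_free.
Σ Lᵢ/(AᵢEᵢ) = 550/(1075×106×10³) + 425/(475×142×10³) = 1.113×10⁻⁵ mm/N.
So P = 0.3057 / 1.113×10⁻⁵ = 27.47 kN, compressive.
σ_{invar} = P / A = 27470 / 475 = 57.83 MPa.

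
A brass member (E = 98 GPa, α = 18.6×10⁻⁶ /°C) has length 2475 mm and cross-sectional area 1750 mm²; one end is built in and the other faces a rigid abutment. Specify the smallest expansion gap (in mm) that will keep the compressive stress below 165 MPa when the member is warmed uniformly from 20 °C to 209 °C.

With no wall the member would lengthen by αΔT L = 18.6×10⁻⁶ × 189 × 2475 = 8.701 mm.
At the allowable stress the elastic shortening the wall may impose is σL/E = 165 × 2475 / (98×10³) = 4.167 mm.
So the gap has to take up the difference, g_min = δ_free − σL/E = 8.701 − 4.167 = 4.534 mm.

g ≈ 4.53 mm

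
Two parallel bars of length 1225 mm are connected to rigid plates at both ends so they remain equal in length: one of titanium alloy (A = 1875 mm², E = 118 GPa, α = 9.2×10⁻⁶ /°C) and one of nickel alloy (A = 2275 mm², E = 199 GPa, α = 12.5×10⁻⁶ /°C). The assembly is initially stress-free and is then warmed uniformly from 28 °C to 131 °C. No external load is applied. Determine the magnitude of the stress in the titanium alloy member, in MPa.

Both members must finish at the same length. With the larger α, the nickel alloy tends to over-expand; the plates restrain it, putting the nickel alloy in compression and the titanium alloy in tension. With no external load the two internal forces are equal and opposite, magnitude P.
Setting the final lengths equal and cancelling L: (α₁ − α₂)ΔT = P/(A₁E₁) + P/(A₂E₂).
|α₁ − α₂|·ΔT = 3.3×10⁻⁶ × 103 = 0.0003399.
1/(A₁E₁) + 1/(A₂E₂) = 1/(1875×118×10³) + 1/(2275×199×10³) = 6.729×10⁻⁹ N⁻¹.
P = 0.0003399 / 6.729×10⁻⁹ = 50520 N = 50.52 kN.
σ_{titanium alloy} = P/A₁ = 50520/1875 = 26.94 MPa, tensile.

σ ≈ 26.9 MPa (tensile)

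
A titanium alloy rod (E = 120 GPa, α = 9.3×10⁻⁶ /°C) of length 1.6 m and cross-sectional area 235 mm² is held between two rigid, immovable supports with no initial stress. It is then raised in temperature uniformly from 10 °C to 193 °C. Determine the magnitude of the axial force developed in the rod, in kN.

With zero net strain, σ = E·αΔT = 120 GPa × 9.3×10⁻⁶ × 183 = 204.2 MPa.
Then P = σA = 204.2 × 235 mm² = 47.99 kN, compressive.

P ≈ 48 kN (compressive)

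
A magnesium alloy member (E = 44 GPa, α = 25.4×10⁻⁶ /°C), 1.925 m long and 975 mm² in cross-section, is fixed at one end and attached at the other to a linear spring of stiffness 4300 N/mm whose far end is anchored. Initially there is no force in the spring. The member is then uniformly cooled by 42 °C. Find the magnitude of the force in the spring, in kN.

Free thermal contraction: δ_free = αΔT L = 25.4×10⁻⁶ × 42 × 1925 = 2.054 mm.
Let P be the tensile force in the spring. The member extends elastically by PL/(AE) and the spring stretches by P/k; together these equal δ_free.
P [ L/(AE) + 1/k ] = δ_free → P [ 1925/(975×44×10³) + 1/(4300) ] = 2.054.
P = 2.054 / 0.0002774 = 7402 N.

P ≈ 7.4 kN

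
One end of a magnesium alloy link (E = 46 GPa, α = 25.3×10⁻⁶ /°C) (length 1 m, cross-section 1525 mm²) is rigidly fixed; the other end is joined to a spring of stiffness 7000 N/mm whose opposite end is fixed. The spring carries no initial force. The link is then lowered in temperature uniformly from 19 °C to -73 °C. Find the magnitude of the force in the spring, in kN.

P ≈ 14.8 kN

Free thermal contraction: δ_free = αΔT L = 25.3×10⁻⁶ × 92 × 1000 = 2.328 mm.
With a force P in the spring, the elastic change of the link is PL/(AE) and that of the spring is P/k; compatibility requires their sum to equal δ_free.
P [ L/(AE) + 1/k ] = δ_free → P [ 1000/(1525×46×10³) + 1/(7000) ] = 2.328.
P = 2.328 / 0.0001571 = 14810 N.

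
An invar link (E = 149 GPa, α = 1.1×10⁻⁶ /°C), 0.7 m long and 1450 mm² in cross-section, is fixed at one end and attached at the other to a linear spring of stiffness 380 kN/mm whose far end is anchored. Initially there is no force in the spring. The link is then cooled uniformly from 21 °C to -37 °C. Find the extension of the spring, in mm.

δ ≈ 0.02 mm

Free thermal contraction: δ_free = αΔT L = 1.1×10⁻⁶ × 58 × 700 = 0.04466 mm.
Let P be the tensile force in the spring. The link extends elastically by PL/(AE) and the spring stretches by P/k; together these equal δ_free.
So P = δ_free / [L/(AE) + 1/k] = 0.04466 / [ 700/(1450×149×10³) + 1/(380×10³) ].
P = 0.04466 / 5.872×10⁻⁶ = 7606 N.
Spring extension = P/k = 7606/(380×10³) = 0.02002 mm.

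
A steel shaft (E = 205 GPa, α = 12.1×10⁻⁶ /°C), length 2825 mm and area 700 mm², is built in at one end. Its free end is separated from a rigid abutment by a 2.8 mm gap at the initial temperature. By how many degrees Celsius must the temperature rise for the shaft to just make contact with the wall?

ΔT ≈ 81.9 °C

The gap closes when αΔT L = 2.8 mm, since the shaft is still unstressed at that instant.
So ΔT = g/(αL) = 2.8/(12.1×10⁻⁶ × 2825) = 81.91 °C.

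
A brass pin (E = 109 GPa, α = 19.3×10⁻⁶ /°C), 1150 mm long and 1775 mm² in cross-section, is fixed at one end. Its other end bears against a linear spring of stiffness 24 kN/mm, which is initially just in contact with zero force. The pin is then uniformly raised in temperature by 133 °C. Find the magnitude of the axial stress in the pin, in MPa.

Free thermal expansion: δ_free = αΔT L = 19.3×10⁻⁶ × 133 × 1150 = 2.952 mm.
Let P be the compressive force at the spring. The pin shortens elastically by PL/(AE) and the spring compresses by P/k; together these equal δ_free.
P [ L/(AE) + 1/k ] = δ_free → P [ 1150/(1775×109×10³) + 1/(24×10³) ] = 2.952.
P = 2.952 / 4.761×10⁻⁵ = 62000 N.
σ = P/A = 62000/1775 = 34.93 MPa.

σ ≈ 34.9 MPa (compressive)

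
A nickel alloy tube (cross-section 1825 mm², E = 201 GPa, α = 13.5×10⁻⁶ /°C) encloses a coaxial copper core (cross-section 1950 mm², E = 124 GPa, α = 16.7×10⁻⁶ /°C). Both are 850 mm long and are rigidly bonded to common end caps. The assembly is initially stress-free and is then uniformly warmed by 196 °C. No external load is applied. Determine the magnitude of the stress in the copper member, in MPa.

The copper has the larger α, so on heating it would change length more than the nickel alloy if both were free. The rigid plates force a common final length, so the copper is put into compression and the nickel alloy into tension, with equal and opposite forces P (no external load).
Compatibility of the two members (thermal + elastic change equal): (α₁ − α₂)ΔT = P·[1/(A₁E₁) + 1/(A₂E₂)].
|α₁ − α₂|·ΔT = 3.2×10⁻⁶ × 196 = 0.0006272.
1/(A₁E₁) + 1/(A₂E₂) = 1/(1825×201×10³) + 1/(1950×124×10³) = 6.862×10⁻⁹ N⁻¹.
P = 0.0006272 / 6.862×10⁻⁹ = 91410 N = 91.41 kN.
σ_{copper} = P/A₂ = 91410/1950 = 46.87 MPa, compressive.

σ ≈ 46.9 MPa (compressive)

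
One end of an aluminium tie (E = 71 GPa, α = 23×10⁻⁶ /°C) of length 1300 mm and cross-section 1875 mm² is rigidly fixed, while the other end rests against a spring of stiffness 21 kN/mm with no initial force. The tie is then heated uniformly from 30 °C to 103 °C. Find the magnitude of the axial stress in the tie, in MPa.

The unrestrained thermal change is αΔT L = 23×10⁻⁶ × 73 × 1300 = 2.183 mm.
With a force P in the spring, the elastic change of the tie is PL/(AE) and that of the spring is P/k; compatibility requires their sum to equal δ_free.
P [ L/(AE) + 1/k ] = δ_free → P [ 1300/(1875×71×10³) + 1/(21×10³) ] = 2.183.
P = 2.183 / 5.738×10⁻⁵ = 38040 N.
σ = P/A = 38040/1875 = 20.29 MPa.

σ ≈ 20.3 MPa (compressive)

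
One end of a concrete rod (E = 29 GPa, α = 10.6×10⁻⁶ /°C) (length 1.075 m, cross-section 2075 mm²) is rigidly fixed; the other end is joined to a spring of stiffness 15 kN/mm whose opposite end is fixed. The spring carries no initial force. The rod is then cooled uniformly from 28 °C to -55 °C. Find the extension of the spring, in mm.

Free thermal contraction: δ_free = αΔT L = 10.6×10⁻⁶ × 83 × 1075 = 0.9458 mm.
Let P be the tensile force in the spring. The rod extends elastically by PL/(AE) and the spring stretches by P/k; together these equal δ_free.
P [ L/(AE) + 1/k ] = δ_free → P [ 1075/(2075×29×10³) + 1/(15×10³) ] = 0.9458.
P = 0.9458 / 8.453×10⁻⁵ = 11190 N.
Spring extension = P/k = 11190/(15×10³) = 0.7459 mm.

δ ≈ 0.746 mm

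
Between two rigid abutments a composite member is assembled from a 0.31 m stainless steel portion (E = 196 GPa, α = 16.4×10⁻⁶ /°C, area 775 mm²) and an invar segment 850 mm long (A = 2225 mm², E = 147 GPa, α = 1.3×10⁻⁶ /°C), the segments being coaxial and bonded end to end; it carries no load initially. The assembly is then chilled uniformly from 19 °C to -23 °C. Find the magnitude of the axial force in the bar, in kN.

P ≈ 56 kN (tensile)

With the walls removed the bar would change length by δ_free = Σ αᵢΔT Lᵢ = 16.4×10⁻⁶×42×310 + 1.3×10⁻⁶×42×850 = 0.2599 mm.
The rigid supports impose zero overall length change; the single axial force P common to all segments must satisfy P Σ Lᵢ/(AᵢEᵢ) = δ_free.
The series flexibility is Σ Lᵢ/(AᵢEᵢ) = 310/(775×196×10³) + 850/(2225×147×10³) = 4.64×10⁻⁶ mm/N.
So P = 0.2599 / 4.64×10⁻⁶ = 56.03 kN, tensile.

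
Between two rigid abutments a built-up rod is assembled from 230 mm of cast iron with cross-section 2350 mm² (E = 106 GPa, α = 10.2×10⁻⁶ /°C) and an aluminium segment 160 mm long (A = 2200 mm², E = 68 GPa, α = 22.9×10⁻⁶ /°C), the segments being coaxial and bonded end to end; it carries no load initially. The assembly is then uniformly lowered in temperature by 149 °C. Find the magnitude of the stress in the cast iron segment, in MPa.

Free thermal contraction of the whole bar: Σ αᵢΔT Lᵢ = 10.2×10⁻⁶×149×230 + 22.9×10⁻⁶×149×160 = 0.8955 mm.
Since the ends are fixed, an axial force P builds up, equal in every segment, with P · Σ Lᵢ/(AᵢEᵢ) = δ_free.
The series flexibility is Σ Lᵢ/(AᵢEᵢ) = 230/(2350×106×10³) + 160/(2200×68×10³) = 1.993×10⁻⁶ mm/N.
Hence P = δ_free / Σ(L/AE) = 0.8955/1.993×10⁻⁶ = 449.4 kN (tensile).
σ_{cast iron} = P / A = 449400 / 2350 = 191.2 MPa.

σ ≈ 191 MPa (tensile)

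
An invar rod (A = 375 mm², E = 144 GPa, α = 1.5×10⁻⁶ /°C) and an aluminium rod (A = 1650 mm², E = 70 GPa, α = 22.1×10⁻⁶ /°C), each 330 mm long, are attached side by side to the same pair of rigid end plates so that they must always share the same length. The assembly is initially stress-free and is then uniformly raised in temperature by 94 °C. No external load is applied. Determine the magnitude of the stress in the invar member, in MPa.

The aluminium has the larger α, so on heating it would change length more than the invar if both were free. The rigid plates force a common final length, so the aluminium is put into compression and the invar into tension, with equal and opposite forces P (no external load).
Equating the net (thermal + elastic) strains gives |α₁ − α₂|·ΔT = P·[1/(A₁E₁) + 1/(A₂E₂)].
|α₁ − α₂|·ΔT = 20.6×10⁻⁶ × 94 = 0.001936.
1/(A₁E₁) + 1/(A₂E₂) = 1/(375×144×10³) + 1/(1650×70×10³) = 2.718×10⁻⁸ N⁻¹.
So P = 0.001936 / 2.718×10⁻⁸ = 71.25 kN.
σ_{invar} = P/A₁ = 71250/375 = 190 MPa, tensile.

σ ≈ 190 MPa (tensile)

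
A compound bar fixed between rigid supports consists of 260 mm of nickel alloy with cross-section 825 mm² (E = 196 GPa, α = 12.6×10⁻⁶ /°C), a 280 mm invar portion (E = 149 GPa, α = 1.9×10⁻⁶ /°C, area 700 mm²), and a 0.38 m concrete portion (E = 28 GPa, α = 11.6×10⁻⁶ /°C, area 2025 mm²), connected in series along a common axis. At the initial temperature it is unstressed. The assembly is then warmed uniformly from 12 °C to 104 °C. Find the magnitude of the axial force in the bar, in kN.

P ≈ 68.8 kN (compressive)

If the supports were absent, the total length change would be Σ αᵢΔT Lᵢ = 12.6×10⁻⁶×92×260 + 1.9×10⁻⁶×92×280 + 11.6×10⁻⁶×92×380 = 0.7559 mm.
Since the ends are fixed, an axial force P builds up, equal in every segment, with P · Σ Lᵢ/(AᵢEᵢ) = δ_free.
Σ Lᵢ/(AᵢEᵢ) = 260/(825×196×10³) + 280/(700×149×10³) + 380/(2025×28×10³) = 1.099×10⁻⁵ mm/N.
P = 0.7559 / 1.099×10⁻⁵ = 68750 N = 68.75 kN, compressive.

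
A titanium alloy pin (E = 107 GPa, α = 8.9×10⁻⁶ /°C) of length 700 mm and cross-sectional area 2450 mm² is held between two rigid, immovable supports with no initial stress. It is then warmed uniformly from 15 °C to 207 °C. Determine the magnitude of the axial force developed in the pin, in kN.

Full restraint means ε = 0, so the stress is σ = EαΔT = 107×10³ × 8.9×10⁻⁶ × 192 = 182.8 MPa.
Then P = σA = 182.8 × 2450 mm² = 448 kN, compressive.

P ≈ 448 kN (compressive)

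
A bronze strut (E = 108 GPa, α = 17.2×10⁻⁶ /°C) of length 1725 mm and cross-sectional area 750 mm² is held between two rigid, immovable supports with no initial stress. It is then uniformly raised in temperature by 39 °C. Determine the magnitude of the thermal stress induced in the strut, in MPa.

σ ≈ 72.4 MPa (compressive)

The supports are rigid, so the total axial strain is zero. The restrained thermal strain is ε = αΔT = 17.2×10⁻⁶ × 39 = 670.8×10⁻⁶.
The stress required to suppress this strain is σ = Eε = 108×10³ × 670.8×10⁻⁶ = 72.45 MPa, compressive since the strut is trying to expand.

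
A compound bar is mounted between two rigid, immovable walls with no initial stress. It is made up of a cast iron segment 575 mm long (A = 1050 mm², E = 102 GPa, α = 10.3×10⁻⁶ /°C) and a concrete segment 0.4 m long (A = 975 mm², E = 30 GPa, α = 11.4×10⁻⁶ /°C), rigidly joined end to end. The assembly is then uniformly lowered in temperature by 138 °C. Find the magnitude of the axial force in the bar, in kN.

With the walls removed the bar would change length by δ_free = Σ αᵢΔT Lᵢ = 10.3×10⁻⁶×138×575 + 11.4×10⁻⁶×138×400 = 1.447 mm.
The rigid supports impose zero overall length change; the single axial force P common to all segments must satisfy P Σ Lᵢ/(AᵢEᵢ) = δ_free.
Σ Lᵢ/(AᵢEᵢ) = 575/(1050×102×10³) + 400/(975×30×10³) = 1.904×10⁻⁵ mm/N.
So P = 1.447 / 1.904×10⁻⁵ = 75.96 kN, tensile.

P ≈ 76 kN (tensile)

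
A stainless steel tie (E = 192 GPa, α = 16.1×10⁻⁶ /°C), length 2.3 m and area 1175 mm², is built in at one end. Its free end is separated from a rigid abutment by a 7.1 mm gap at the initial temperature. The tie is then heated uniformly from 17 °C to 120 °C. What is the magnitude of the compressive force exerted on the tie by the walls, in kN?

P ≈ 0 kN

Unrestrained expansion: δ_free = αΔT L = 16.1×10⁻⁶ × 103 × 2300 = 3.814 mm.
This is smaller than the 7.1 mm clearance, so the tie expands freely without reaching the stop — the stress is zero.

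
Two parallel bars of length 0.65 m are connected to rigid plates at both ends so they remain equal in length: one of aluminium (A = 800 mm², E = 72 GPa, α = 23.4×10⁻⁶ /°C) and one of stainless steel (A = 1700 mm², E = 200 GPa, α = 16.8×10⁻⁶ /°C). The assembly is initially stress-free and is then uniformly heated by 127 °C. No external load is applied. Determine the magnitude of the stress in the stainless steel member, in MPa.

σ ≈ 24.3 MPa (tensile)

The aluminium has the larger α, so on heating it would change length more than the stainless steel if both were free. The rigid plates force a common final length, so the aluminium is put into compression and the stainless steel into tension, with equal and opposite forces P (no external load).
Equating the net (thermal + elastic) strains gives |α₁ − α₂|·ΔT = P·[1/(A₁E₁) + 1/(A₂E₂)].
|α₁ − α₂|·ΔT = 6.6×10⁻⁶ × 127 = 0.0008382.
1/(A₁E₁) + 1/(A₂E₂) = 1/(800×72×10³) + 1/(1700×200×10³) = 2.03×10⁻⁸ N⁻¹.
So P = 0.0008382 / 2.03×10⁻⁸ = 41.29 kN.
σ_{stainless steel} = P/A₂ = 41290/1700 = 24.29 MPa, tensile.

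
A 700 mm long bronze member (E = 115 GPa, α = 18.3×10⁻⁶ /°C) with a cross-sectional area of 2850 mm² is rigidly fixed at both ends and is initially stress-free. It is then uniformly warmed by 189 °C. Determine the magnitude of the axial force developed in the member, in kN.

With zero net strain, σ = E·αΔT = 115 GPa × 18.3×10⁻⁶ × 189 = 397.8 MPa.
P = AEαΔT = 2850 × 115×10³ × 18.3×10⁻⁶ × 189 = 1134 kN (compressive).

P ≈ 1130 kN (compressive)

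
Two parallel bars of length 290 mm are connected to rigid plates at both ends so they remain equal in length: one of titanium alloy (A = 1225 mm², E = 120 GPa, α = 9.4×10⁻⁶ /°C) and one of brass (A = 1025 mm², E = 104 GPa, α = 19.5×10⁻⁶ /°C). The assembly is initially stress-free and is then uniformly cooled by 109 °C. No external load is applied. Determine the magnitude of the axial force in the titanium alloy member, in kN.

Equilibrium of a rigid end plate with no external load gives equal and opposite internal forces ±P in the two members. Since α_{brass} > α_{titanium alloy}, cooling drives the brass into tension and the titanium alloy into compression.
Compatibility of the two members (thermal + elastic change equal): (α₁ − α₂)ΔT = P·[1/(A₁E₁) + 1/(A₂E₂)].
|α₁ − α₂|·ΔT = 10.1×10⁻⁶ × 109 = 0.001101.
1/(A₁E₁) + 1/(A₂E₂) = 1/(1225×120×10³) + 1/(1025×104×10³) = 1.618×10⁻⁸ N⁻¹.
So P = 0.001101 / 1.618×10⁻⁸ = 68.03 kN.

P ≈ 68 kN (compressive in the titanium alloy)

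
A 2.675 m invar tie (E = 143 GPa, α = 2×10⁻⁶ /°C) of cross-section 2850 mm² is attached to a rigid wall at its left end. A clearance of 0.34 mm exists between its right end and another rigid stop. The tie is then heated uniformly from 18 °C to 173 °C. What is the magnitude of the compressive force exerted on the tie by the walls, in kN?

P ≈ 74.5 kN

Unrestrained expansion: δ_free = αΔT L = 2×10⁻⁶ × 155 × 2675 = 0.8293 mm.
This exceeds the 0.34 mm gap, so the wall pushes back. The portion of expansion that must be recovered elastically is δ_free − gap = 0.8293 − 0.34 = 0.4893 mm.
Compatibility: PL/(AE) = 0.4893 mm, so σ = P/A = E × (0.4893/2675) = 26.15 MPa.
Force on the wall = σA = 26.15 × 2850 mm² = 74.54 kN.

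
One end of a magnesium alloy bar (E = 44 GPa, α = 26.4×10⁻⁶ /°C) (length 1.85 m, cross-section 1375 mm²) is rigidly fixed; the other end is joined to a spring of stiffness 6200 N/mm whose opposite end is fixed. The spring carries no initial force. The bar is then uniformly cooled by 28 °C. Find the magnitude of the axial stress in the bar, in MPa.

If the spring were absent the bar would shorten by αΔT L = 26.4×10⁻⁶ × 28 × 1850 = 1.368 mm.
With a force P in the spring, the elastic change of the bar is PL/(AE) and that of the spring is P/k; compatibility requires their sum to equal δ_free.
So P = δ_free / [L/(AE) + 1/k] = 1.368 / [ 1850/(1375×44×10³) + 1/(6200) ].
P = 1.368 / 0.0001919 = 7127 N.
σ = P/A = 7127/1375 = 5.184 MPa.

σ ≈ 5.18 MPa (tensile)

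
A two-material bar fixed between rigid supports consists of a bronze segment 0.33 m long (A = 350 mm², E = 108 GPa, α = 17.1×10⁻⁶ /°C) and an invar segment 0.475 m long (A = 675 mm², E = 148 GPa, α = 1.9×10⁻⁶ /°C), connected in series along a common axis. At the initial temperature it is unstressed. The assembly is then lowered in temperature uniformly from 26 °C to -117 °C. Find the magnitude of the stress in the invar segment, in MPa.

σ ≈ 103 MPa (tensile)

With the walls removed the bar would change length by δ_free = Σ αᵢΔT Lᵢ = 17.1×10⁻⁶×143×330 + 1.9×10⁻⁶×143×475 = 0.936 mm.
The walls prevent any net length change, so an axial force P (same in every segment) develops. Compatibility: P · Σ Lᵢ/(AᵢEᵢ) = δ_free.
The series flexibility is Σ Lᵢ/(AᵢEᵢ) = 330/(350×108×10³) + 475/(675×148×10³) = 1.348×10⁻⁵ mm/N.
P = 0.936 / 1.348×10⁻⁵ = 69410 N = 69.41 kN, tensile.
σ_{invar} = P / A = 69410 / 675 = 102.8 MPa.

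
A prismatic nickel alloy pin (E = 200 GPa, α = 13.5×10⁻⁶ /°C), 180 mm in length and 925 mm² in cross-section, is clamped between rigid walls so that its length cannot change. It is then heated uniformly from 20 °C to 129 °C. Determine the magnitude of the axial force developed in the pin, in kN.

P ≈ 272 kN (compressive)

The ends cannot move, so σ = EαΔT = 200×10³ × 13.5×10⁻⁶ × 109 = 294.3 MPa.
P = AEαΔT = 925 × 200×10³ × 13.5×10⁻⁶ × 109 = 272.2 kN (compressive).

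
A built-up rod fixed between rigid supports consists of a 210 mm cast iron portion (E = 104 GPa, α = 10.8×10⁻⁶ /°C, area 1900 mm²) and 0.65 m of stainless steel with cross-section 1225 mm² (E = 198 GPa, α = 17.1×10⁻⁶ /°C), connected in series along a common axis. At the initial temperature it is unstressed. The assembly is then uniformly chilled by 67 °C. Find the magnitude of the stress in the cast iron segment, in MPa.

σ ≈ 126 MPa (tensile)

Free thermal contraction of the whole bar: Σ αᵢΔT Lᵢ = 10.8×10⁻⁶×67×210 + 17.1×10⁻⁶×67×650 = 0.8967 mm.
Since the ends are fixed, an axial force P builds up, equal in every segment, with P · Σ Lᵢ/(AᵢEᵢ) = δ_free.
Σ Lᵢ/(AᵢEᵢ) = 210/(1900×104×10³) + 650/(1225×198×10³) = 3.743×10⁻⁶ mm/N.
P = 0.8967 / 3.743×10⁻⁶ = 239600 N = 239.6 kN, tensile.
σ_{cast iron} = P / A = 239600 / 1900 = 126.1 MPa.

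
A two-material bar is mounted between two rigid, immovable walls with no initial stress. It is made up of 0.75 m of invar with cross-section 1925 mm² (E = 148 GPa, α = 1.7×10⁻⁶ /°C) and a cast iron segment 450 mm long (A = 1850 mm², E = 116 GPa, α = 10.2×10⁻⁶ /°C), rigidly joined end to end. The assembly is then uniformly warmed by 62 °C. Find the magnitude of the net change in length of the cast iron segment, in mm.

If the supports were absent, the total length change would be Σ αᵢΔT Lᵢ = 1.7×10⁻⁶×62×750 + 10.2×10⁻⁶×62×450 = 0.3636 mm.
The rigid supports impose zero overall length change; the single axial force P common to all segments must satisfy P Σ Lᵢ/(AᵢEᵢ) = δ_free.
Σ Lᵢ/(AᵢEᵢ) = 750/(1925×148×10³) + 450/(1850×116×10³) = 4.729×10⁻⁶ mm/N.
So P = 0.3636 / 4.729×10⁻⁶ = 76.89 kN, compressive.
For the cast iron segment, free thermal change = 10.2×10⁻⁶×62×450 = 0.2846 mm and elastic change from P = 76890×450/(1850×116×10³) = 0.1612 mm; these oppose, so the net change is 0.123 mm (segment lengthens).

|ΔL| ≈ 0.123 mm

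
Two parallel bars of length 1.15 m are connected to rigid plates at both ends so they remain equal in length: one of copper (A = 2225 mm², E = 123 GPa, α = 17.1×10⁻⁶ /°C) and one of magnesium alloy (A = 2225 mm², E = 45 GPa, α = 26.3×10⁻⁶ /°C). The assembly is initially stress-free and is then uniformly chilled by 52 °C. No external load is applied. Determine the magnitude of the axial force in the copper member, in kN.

P ≈ 35.1 kN (compressive in the copper)

The magnesium alloy has the larger α, so on cooling it would change length more than the copper if both were free. The rigid plates force a common final length, so the magnesium alloy is put into tension and the copper into compression, with equal and opposite forces P (no external load).
Compatibility of the two members (thermal + elastic change equal): (α₁ − α₂)ΔT = P·[1/(A₁E₁) + 1/(A₂E₂)].
|α₁ − α₂|·ΔT = 9.2×10⁻⁶ × 52 = 0.0004784.
1/(A₁E₁) + 1/(A₂E₂) = 1/(2225×123×10³) + 1/(2225×45×10³) = 1.364×10⁻⁸ N⁻¹.
So P = 0.0004784 / 1.364×10⁻⁸ = 35.07 kN.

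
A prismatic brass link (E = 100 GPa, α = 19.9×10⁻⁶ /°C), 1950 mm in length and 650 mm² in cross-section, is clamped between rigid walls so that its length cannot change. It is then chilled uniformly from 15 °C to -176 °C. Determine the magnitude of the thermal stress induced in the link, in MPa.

σ ≈ 380 MPa (tensile)

With length fixed, the mechanical strain must cancel the thermal strain αΔT = 19.9×10⁻⁶ × 191 = 3800.9×10⁻⁶.
σ = EαΔT = 100×10³ × 19.9×10⁻⁶ × 191 = 380.1 MPa (tensile; the link is trying to contract).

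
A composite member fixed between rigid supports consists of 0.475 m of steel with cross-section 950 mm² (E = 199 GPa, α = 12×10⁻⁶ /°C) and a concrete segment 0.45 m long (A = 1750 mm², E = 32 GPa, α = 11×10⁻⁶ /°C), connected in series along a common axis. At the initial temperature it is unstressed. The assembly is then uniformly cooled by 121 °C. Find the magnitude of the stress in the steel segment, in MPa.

σ ≈ 129 MPa (tensile)

If the supports were absent, the total length change would be Σ αᵢΔT Lᵢ = 12×10⁻⁶×121×475 + 11×10⁻⁶×121×450 = 1.289 mm.
The walls prevent any net length change, so an axial force P (same in every segment) develops. Compatibility: P · Σ Lᵢ/(AᵢEᵢ) = δ_free.
Σ Lᵢ/(AᵢEᵢ) = 475/(950×199×10³) + 450/(1750×32×10³) = 1.055×10⁻⁵ mm/N.
Hence P = δ_free / Σ(L/AE) = 1.289/1.055×10⁻⁵ = 122.2 kN (tensile).
σ_{steel} = P / A = 122200 / 950 = 128.6 MPa.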